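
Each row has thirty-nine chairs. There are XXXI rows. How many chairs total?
Convert thirty-nine (English words) → 39 (decimal)
Convert XXXI (Roman numeral) → 10 + 10 + 10 + 1 = 31 (decimal)
Compute 39 × 31 = 1209
1209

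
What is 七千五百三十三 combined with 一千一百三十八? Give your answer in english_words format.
Convert 七千五百三十三 (Chinese numeral) → 7×1000 + 5×100 + 3×10 + 3 = 7533 (decimal)
Convert 一千一百三十八 (Chinese numeral) → 1×1000 + 1×100 + 3×10 + 8 = 1138 (decimal)
Compute 7533 + 1138 = 8671
Convert 8671 (decimal) → 8671 = 8×1000 + 6×100 + 71 → eight thousand six hundred seventy-one (English words)
eight thousand six hundred seventy-one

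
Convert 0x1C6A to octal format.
Convert 0x1C6A (hexadecimal) → 1×4096 + 12×256 + 6×16 + 10 = 7274 (decimal)
Convert 7274 (decimal) → 7274 = 1×4096 + 6×512 + 1×64 + 5×8 + 2 → 0o16152 (octal)
0o16152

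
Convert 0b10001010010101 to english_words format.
Convert 0b10001010010101 (binary) → 8192 + 512 + 128 + 16 + 4 + 1 = 8853 (decimal)
Convert 8853 (decimal) → 8853 = 8×1000 + 8×100 + 53 → eight thousand eight hundred fifty-three (English words)
eight thousand eight hundred fifty-three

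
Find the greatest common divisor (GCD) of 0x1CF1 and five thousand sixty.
Convert 0x1CF1 (hexadecimal) → 1×4096 + 12×256 + 15×16 + 1 = 7409 (decimal)
Convert five thousand sixty (English words) → 5×1000 + 60 = 5060 (decimal)
Compute gcd(7409, 5060) = 1
1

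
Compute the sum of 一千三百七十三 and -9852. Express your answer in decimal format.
Convert 一千三百七十三 (Chinese numeral) → 1×1000 + 3×100 + 7×10 + 3 = 1373 (decimal)
Compute 1373 + -9852 = -8479
-8479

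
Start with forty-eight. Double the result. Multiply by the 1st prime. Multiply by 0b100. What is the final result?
Convert forty-eight (English words) → 48 (decimal)
Start: 48
48 × 2 = 96
Convert the 1st prime (prime index) → 2 (decimal)
96 × 2 = 192
Convert 0b100 (binary) → 4 (decimal)
192 × 4 = 768
768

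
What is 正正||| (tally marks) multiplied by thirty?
Convert 正正||| (tally marks) → 5 + 5 + 3 = 13 (decimal)
Convert thirty (English words) → 30 (decimal)
Compute 13 × 30 = 390
390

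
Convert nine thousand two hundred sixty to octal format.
Convert nine thousand two hundred sixty (English words) → 9×1000 + 2×100 + 60 = 9260 (decimal)
Convert 9260 (decimal) → 9260 = 2×4096 + 2×512 + 5×8 + 4 → 0o22054 (octal)
0o22054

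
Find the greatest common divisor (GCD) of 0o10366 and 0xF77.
Convert 0o10366 (octal) → 1×4096 + 3×64 + 6×8 + 6 = 4342 (decimal)
Convert 0xF77 (hexadecimal) → 15×256 + 7×16 + 7 = 3959 (decimal)
Compute gcd(4342, 3959) = 1
1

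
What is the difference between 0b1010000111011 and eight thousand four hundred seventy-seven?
Convert 0b1010000111011 (binary) → 4096 + 1024 + 32 + 16 + 8 + 2 + 1 = 5179 (decimal)
Convert eight thousand four hundred seventy-seven (English words) → 8×1000 + 4×100 + 77 = 8477 (decimal)
Difference: |5179 - 8477| = 3298
3298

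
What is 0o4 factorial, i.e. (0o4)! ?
Convert 0o4 (octal) → 4 (decimal)
Compute 4! = 24
24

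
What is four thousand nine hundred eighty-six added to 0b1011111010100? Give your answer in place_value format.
Convert four thousand nine hundred eighty-six (English words) → 4×1000 + 9×100 + 86 = 4986 (decimal)
Convert 0b1011111010100 (binary) → 4096 + 1024 + 512 + 256 + 128 + 64 + 16 + 4 = 6100 (decimal)
Compute 4986 + 6100 = 11086
Convert 11086 (decimal) → 11086 = 11×1000 + 8×10 + 6 → 11 thousands, 8 tens, 6 ones (place-value notation)
11 thousands, 8 tens, 6 ones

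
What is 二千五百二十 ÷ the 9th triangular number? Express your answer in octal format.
Convert 二千五百二十 (Chinese numeral) → 2×1000 + 5×100 + 2×10 = 2520 (decimal)
Convert the 9th triangular number (triangular index) → 9×10/2 = 45 (decimal)
Compute 2520 ÷ 45 = 56
Convert 56 (decimal) → 56 = 7×8 → 0o70 (octal)
0o70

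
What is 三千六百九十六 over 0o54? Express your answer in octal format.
Convert 三千六百九十六 (Chinese numeral) → 3×1000 + 6×100 + 9×10 + 6 = 3696 (decimal)
Convert 0o54 (octal) → 5×8 + 4 = 44 (decimal)
Compute 3696 ÷ 44 = 84
Convert 84 (decimal) → 84 = 1×64 + 2×8 + 4 → 0o124 (octal)
0o124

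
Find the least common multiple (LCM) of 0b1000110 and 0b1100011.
Convert 0b1000110 (binary) → 64 + 4 + 2 = 70 (decimal)
Convert 0b1100011 (binary) → 64 + 32 + 2 + 1 = 99 (decimal)
Compute lcm(70, 99) = 6930
6930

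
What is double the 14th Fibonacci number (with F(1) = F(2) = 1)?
The 14th Fibonacci number (with F(1) = F(2) = 1): 1, 1, 2, 3, 5, 8, 13, 21, 34, 55, 89, 144, 233, 377 → 377
Compute 377 × 2 = 754
754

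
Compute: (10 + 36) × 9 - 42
Parentheses first: 10 + 36 = 46
Multiply: 46 × 9 = 414
Subtract: 414 - 42 = 372
372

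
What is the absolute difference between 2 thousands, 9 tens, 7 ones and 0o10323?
Convert 2 thousands, 9 tens, 7 ones (place-value notation) → 2×1000 + 9×10 + 7 = 2097 (decimal)
Convert 0o10323 (octal) → 1×4096 + 3×64 + 2×8 + 3 = 4307 (decimal)
Compute |2097 - 4307| = 2210
2210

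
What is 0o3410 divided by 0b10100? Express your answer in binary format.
Convert 0o3410 (octal) → 3×512 + 4×64 + 1×8 = 1800 (decimal)
Convert 0b10100 (binary) → 16 + 4 = 20 (decimal)
Compute 1800 ÷ 20 = 90
Convert 90 (decimal) → 90 = 64 + 16 + 8 + 2 → 0b1011010 (binary)
0b1011010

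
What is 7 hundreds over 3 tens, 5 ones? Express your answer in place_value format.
Convert 7 hundreds (place-value notation) → 7×100 = 700 (decimal)
Convert 3 tens, 5 ones (place-value notation) → 3×10 + 5 = 35 (decimal)
Compute 700 ÷ 35 = 20
Convert 20 (decimal) → 20 = 2×10 → 2 tens (place-value notation)
2 tens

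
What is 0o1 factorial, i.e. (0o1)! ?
Convert 0o1 (octal) → 1 (decimal)
Compute 1! = 1
1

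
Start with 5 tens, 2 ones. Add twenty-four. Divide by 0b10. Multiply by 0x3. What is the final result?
Convert 5 tens, 2 ones (place-value notation) → 5×10 + 2 = 52 (decimal)
Start: 52
Convert twenty-four (English words) → 24 (decimal)
52 + 24 = 76
Convert 0b10 (binary) → 2 (decimal)
76 ÷ 2 = 38
Convert 0x3 (hexadecimal) → 3 (decimal)
38 × 3 = 114
114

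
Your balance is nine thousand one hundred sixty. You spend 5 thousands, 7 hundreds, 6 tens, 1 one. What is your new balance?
Convert nine thousand one hundred sixty (English words) → 9×1000 + 1×100 + 60 = 9160 (decimal)
Convert 5 thousands, 7 hundreds, 6 tens, 1 one (place-value notation) → 5×1000 + 7×100 + 6×10 + 1 = 5761 (decimal)
Compute 9160 - 5761 = 3399
3399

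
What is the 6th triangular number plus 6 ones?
The 6th triangular number = 6×7/2 = 21
Convert 6 ones (place-value notation) → 6 (decimal)
Compute 21 + 6 = 27
27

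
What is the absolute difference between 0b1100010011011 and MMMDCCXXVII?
Convert 0b1100010011011 (binary) → 4096 + 2048 + 128 + 16 + 8 + 2 + 1 = 6299 (decimal)
Convert MMMDCCXXVII (Roman numeral) → 1000 + 1000 + 1000 + 500 + 100 + 100 + 10 + 10 + 5 + 1 + 1 = 3727 (decimal)
Compute |6299 - 3727| = 2572
2572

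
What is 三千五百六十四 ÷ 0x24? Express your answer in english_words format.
Convert 三千五百六十四 (Chinese numeral) → 3×1000 + 5×100 + 6×10 + 4 = 3564 (decimal)
Convert 0x24 (hexadecimal) → 2×16 + 4 = 36 (decimal)
Compute 3564 ÷ 36 = 99
Convert 99 (decimal) → ninety-nine (English words)
ninety-nine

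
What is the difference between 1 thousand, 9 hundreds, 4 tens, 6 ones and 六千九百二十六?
Convert 1 thousand, 9 hundreds, 4 tens, 6 ones (place-value notation) → 1×1000 + 9×100 + 4×10 + 6 = 1946 (decimal)
Convert 六千九百二十六 (Chinese numeral) → 6×1000 + 9×100 + 2×10 + 6 = 6926 (decimal)
Difference: |1946 - 6926| = 4980
4980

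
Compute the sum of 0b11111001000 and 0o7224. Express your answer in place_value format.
Convert 0b11111001000 (binary) → 1024 + 512 + 256 + 128 + 64 + 8 = 1992 (decimal)
Convert 0o7224 (octal) → 7×512 + 2×64 + 2×8 + 4 = 3732 (decimal)
Compute 1992 + 3732 = 5724
Convert 5724 (decimal) → 5724 = 5×1000 + 7×100 + 2×10 + 4 → 5 thousands, 7 hundreds, 2 tens, 4 ones (place-value notation)
5 thousands, 7 hundreds, 2 tens, 4 ones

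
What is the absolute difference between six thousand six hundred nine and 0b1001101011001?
Convert six thousand six hundred nine (English words) → 6×1000 + 6×100 + 9 = 6609 (decimal)
Convert 0b1001101011001 (binary) → 4096 + 512 + 256 + 64 + 16 + 8 + 1 = 4953 (decimal)
Compute |6609 - 4953| = 1656
1656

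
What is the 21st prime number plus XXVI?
The 21st prime number = 73
Convert XXVI (Roman numeral) → 10 + 10 + 5 + 1 = 26 (decimal)
Compute 73 + 26 = 99
99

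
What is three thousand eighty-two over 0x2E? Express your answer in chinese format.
Convert three thousand eighty-two (English words) → 3×1000 + 82 = 3082 (decimal)
Convert 0x2E (hexadecimal) → 2×16 + 14 = 46 (decimal)
Compute 3082 ÷ 46 = 67
Convert 67 (decimal) → 67 = 6×10 + 7 → 六十七 (Chinese numeral)
六十七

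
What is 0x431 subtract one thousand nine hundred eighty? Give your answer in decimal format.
Convert 0x431 (hexadecimal) → 4×256 + 3×16 + 1 = 1073 (decimal)
Convert one thousand nine hundred eighty (English words) → 1×1000 + 9×100 + 80 = 1980 (decimal)
Compute 1073 - 1980 = -907
-907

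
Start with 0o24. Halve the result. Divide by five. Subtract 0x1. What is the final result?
Convert 0o24 (octal) → 2×8 + 4 = 20 (decimal)
Start: 20
20 ÷ 2 = 10
Convert five (English words) → 5 (decimal)
10 ÷ 5 = 2
Convert 0x1 (hexadecimal) → 1 (decimal)
2 - 1 = 1
1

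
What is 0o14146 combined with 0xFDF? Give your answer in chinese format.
Convert 0o14146 (octal) → 1×4096 + 4×512 + 1×64 + 4×8 + 6 = 6246 (decimal)
Convert 0xFDF (hexadecimal) → 15×256 + 13×16 + 15 = 4063 (decimal)
Compute 6246 + 4063 = 10309
Convert 10309 (decimal) → 10309 = 1×10000 + 3×100 + 9 → 一万零三百零九 (Chinese numeral)
一万零三百零九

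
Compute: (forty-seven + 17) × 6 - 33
Convert forty-seven (English words) → 47 (decimal)
Expression in decimal: (47 + 17) × 6 - 33
Parentheses first: 47 + 17 = 64
Multiply: 64 × 6 = 384
Subtract: 384 - 33 = 351
351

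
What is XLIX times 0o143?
Convert XLIX (Roman numeral) → 40 + 9 = 49 (decimal)
Convert 0o143 (octal) → 1×64 + 4×8 + 3 = 99 (decimal)
Compute 49 × 99 = 4851
4851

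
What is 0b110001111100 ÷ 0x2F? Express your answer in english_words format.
Convert 0b110001111100 (binary) → 2048 + 1024 + 64 + 32 + 16 + 8 + 4 = 3196 (decimal)
Convert 0x2F (hexadecimal) → 2×16 + 15 = 47 (decimal)
Compute 3196 ÷ 47 = 68
Convert 68 (decimal) → sixty-eight (English words)
sixty-eight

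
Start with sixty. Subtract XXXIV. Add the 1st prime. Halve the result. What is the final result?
Convert sixty (English words) → 60 (decimal)
Start: 60
Convert XXXIV (Roman numeral) → 10 + 10 + 10 + 4 = 34 (decimal)
60 - 34 = 26
Convert the 1st prime (prime index) → 2 (decimal)
26 + 2 = 28
28 ÷ 2 = 14
14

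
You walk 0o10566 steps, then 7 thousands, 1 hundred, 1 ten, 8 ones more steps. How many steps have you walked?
Convert 0o10566 (octal) → 1×4096 + 5×64 + 6×8 + 6 = 4470 (decimal)
Convert 7 thousands, 1 hundred, 1 ten, 8 ones (place-value notation) → 7×1000 + 1×100 + 1×10 + 8 = 7118 (decimal)
Compute 4470 + 7118 = 11588
11588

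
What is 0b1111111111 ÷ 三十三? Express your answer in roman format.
Convert 0b1111111111 (binary) → 512 + 256 + 128 + 64 + 32 + 16 + 8 + 4 + 2 + 1 = 1023 (decimal)
Convert 三十三 (Chinese numeral) → 3×10 + 3 = 33 (decimal)
Compute 1023 ÷ 33 = 31
Convert 31 (decimal) → 31 = 10 + 10 + 10 + 1 → XXXI (Roman numeral)
XXXI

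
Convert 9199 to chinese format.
Convert 9199 (decimal) → 9199 = 9×1000 + 1×100 + 9×10 + 9 → 九千一百九十九 (Chinese numeral)
九千一百九十九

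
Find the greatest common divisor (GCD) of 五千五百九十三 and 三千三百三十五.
Convert 五千五百九十三 (Chinese numeral) → 5×1000 + 5×100 + 9×10 + 3 = 5593 (decimal)
Convert 三千三百三十五 (Chinese numeral) → 3×1000 + 3×100 + 3×10 + 5 = 3335 (decimal)
Compute gcd(5593, 3335) = 1
1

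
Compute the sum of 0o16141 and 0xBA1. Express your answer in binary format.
Convert 0o16141 (octal) → 1×4096 + 6×512 + 1×64 + 4×8 + 1 = 7265 (decimal)
Convert 0xBA1 (hexadecimal) → 11×256 + 10×16 + 1 = 2977 (decimal)
Compute 7265 + 2977 = 10242
Convert 10242 (decimal) → 10242 = 8192 + 2048 + 2 → 0b10100000000010 (binary)
0b10100000000010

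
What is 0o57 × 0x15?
Convert 0o57 (octal) → 5×8 + 7 = 47 (decimal)
Convert 0x15 (hexadecimal) → 1×16 + 5 = 21 (decimal)
Compute 47 × 21 = 987
987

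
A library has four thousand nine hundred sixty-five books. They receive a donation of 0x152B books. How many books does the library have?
Convert four thousand nine hundred sixty-five (English words) → 4×1000 + 9×100 + 65 = 4965 (decimal)
Convert 0x152B (hexadecimal) → 1×4096 + 5×256 + 2×16 + 11 = 5419 (decimal)
Compute 4965 + 5419 = 10384
10384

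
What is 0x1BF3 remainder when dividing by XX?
Convert 0x1BF3 (hexadecimal) → 1×4096 + 11×256 + 15×16 + 3 = 7155 (decimal)
Convert XX (Roman numeral) → 10 + 10 = 20 (decimal)
Compute 7155 mod 20 = 15
15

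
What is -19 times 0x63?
Convert 0x63 (hexadecimal) → 6×16 + 3 = 99 (decimal)
Compute -19 × 99 = -1881
-1881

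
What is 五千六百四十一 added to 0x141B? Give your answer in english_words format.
Convert 五千六百四十一 (Chinese numeral) → 5×1000 + 6×100 + 4×10 + 1 = 5641 (decimal)
Convert 0x141B (hexadecimal) → 1×4096 + 4×256 + 1×16 + 11 = 5147 (decimal)
Compute 5641 + 5147 = 10788
Convert 10788 (decimal) → 10788 = 10×1000 + 7×100 + 88 → ten thousand seven hundred eighty-eight (English words)
ten thousand seven hundred eighty-eight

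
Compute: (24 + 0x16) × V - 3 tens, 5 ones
Convert 0x16 (hexadecimal) → 1×16 + 6 = 22 (decimal)
Convert V (Roman numeral) → 5 (decimal)
Convert 3 tens, 5 ones (place-value notation) → 3×10 + 5 = 35 (decimal)
Expression in decimal: (24 + 22) × 5 - 35
Parentheses first: 24 + 22 = 46
Multiply: 46 × 5 = 230
Subtract: 230 - 35 = 195
195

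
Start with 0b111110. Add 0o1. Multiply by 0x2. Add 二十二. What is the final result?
Convert 0b111110 (binary) → 32 + 16 + 8 + 4 + 2 = 62 (decimal)
Start: 62
Convert 0o1 (octal) → 1 (decimal)
62 + 1 = 63
Convert 0x2 (hexadecimal) → 2 (decimal)
63 × 2 = 126
Convert 二十二 (Chinese numeral) → 2×10 + 2 = 22 (decimal)
126 + 22 = 148
148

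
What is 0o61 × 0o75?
Convert 0o61 (octal) → 6×8 + 1 = 49 (decimal)
Convert 0o75 (octal) → 7×8 + 5 = 61 (decimal)
Compute 49 × 61 = 2989
2989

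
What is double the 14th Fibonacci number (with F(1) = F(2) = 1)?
The 14th Fibonacci number (with F(1) = F(2) = 1): 1, 1, 2, 3, 5, 8, 13, 21, 34, 55, 89, 144, 233, 377 → 377
Compute 377 × 2 = 754
754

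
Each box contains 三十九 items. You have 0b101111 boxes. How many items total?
Convert 三十九 (Chinese numeral) → 3×10 + 9 = 39 (decimal)
Convert 0b101111 (binary) → 32 + 8 + 4 + 2 + 1 = 47 (decimal)
Compute 39 × 47 = 1833
1833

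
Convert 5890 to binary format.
Convert 5890 (decimal) → 5890 = 4096 + 1024 + 512 + 256 + 2 → 0b1011100000010 (binary)
0b1011100000010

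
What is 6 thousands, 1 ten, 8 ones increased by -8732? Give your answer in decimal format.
Convert 6 thousands, 1 ten, 8 ones (place-value notation) → 6×1000 + 1×10 + 8 = 6018 (decimal)
Compute 6018 + -8732 = -2714
-2714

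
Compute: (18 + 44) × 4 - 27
Parentheses first: 18 + 44 = 62
Multiply: 62 × 4 = 248
Subtract: 248 - 27 = 221
221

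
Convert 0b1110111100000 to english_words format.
Convert 0b1110111100000 (binary) → 4096 + 2048 + 1024 + 256 + 128 + 64 + 32 = 7648 (decimal)
Convert 7648 (decimal) → 7648 = 7×1000 + 6×100 + 48 → seven thousand six hundred forty-eight (English words)
seven thousand six hundred forty-eight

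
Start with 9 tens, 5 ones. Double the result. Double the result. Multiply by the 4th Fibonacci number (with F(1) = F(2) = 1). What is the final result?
Convert 9 tens, 5 ones (place-value notation) → 9×10 + 5 = 95 (decimal)
Start: 95
95 × 2 = 190
190 × 2 = 380
Convert the 4th Fibonacci number (with F(1) = F(2) = 1) (Fibonacci index) → 1, 1, 2, 3 → 3 (decimal)
380 × 3 = 1140
1140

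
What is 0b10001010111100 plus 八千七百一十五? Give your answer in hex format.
Convert 0b10001010111100 (binary) → 8192 + 512 + 128 + 32 + 16 + 8 + 4 = 8892 (decimal)
Convert 八千七百一十五 (Chinese numeral) → 8×1000 + 7×100 + 1×10 + 5 = 8715 (decimal)
Compute 8892 + 8715 = 17607
Convert 17607 (decimal) → 17607 = 4×4096 + 4×256 + 12×16 + 7 → 0x44C7 (hexadecimal)
0x44C7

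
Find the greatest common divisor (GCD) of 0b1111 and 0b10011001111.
Convert 0b1111 (binary) → 8 + 4 + 2 + 1 = 15 (decimal)
Convert 0b10011001111 (binary) → 1024 + 128 + 64 + 8 + 4 + 2 + 1 = 1231 (decimal)
Compute gcd(15, 1231) = 1
1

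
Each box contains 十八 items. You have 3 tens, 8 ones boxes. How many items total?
Convert 十八 (Chinese numeral) → 1×10 + 8 = 18 (decimal)
Convert 3 tens, 8 ones (place-value notation) → 3×10 + 8 = 38 (decimal)
Compute 18 × 38 = 684
684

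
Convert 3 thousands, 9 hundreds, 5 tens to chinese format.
Convert 3 thousands, 9 hundreds, 5 tens (place-value notation) → 3×1000 + 9×100 + 5×10 = 3950 (decimal)
Convert 3950 (decimal) → 3950 = 3×1000 + 9×100 + 5×10 → 三千九百五十 (Chinese numeral)
三千九百五十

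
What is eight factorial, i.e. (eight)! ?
Convert eight (English words) → 8 (decimal)
Compute 8! = 40320
40320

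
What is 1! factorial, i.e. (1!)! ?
Convert 1! (factorial) → 1 (decimal)
Compute 1! = 1
1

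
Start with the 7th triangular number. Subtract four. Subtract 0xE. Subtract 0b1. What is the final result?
Convert the 7th triangular number (triangular index) → 7×8/2 = 28 (decimal)
Start: 28
Convert four (English words) → 4 (decimal)
28 - 4 = 24
Convert 0xE (hexadecimal) → 14 (decimal)
24 - 14 = 10
Convert 0b1 (binary) → 1 (decimal)
10 - 1 = 9
9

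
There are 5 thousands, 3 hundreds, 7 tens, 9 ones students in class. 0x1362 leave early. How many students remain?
Convert 5 thousands, 3 hundreds, 7 tens, 9 ones (place-value notation) → 5×1000 + 3×100 + 7×10 + 9 = 5379 (decimal)
Convert 0x1362 (hexadecimal) → 1×4096 + 3×256 + 6×16 + 2 = 4962 (decimal)
Compute 5379 - 4962 = 417
417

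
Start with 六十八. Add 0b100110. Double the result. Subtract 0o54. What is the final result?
Convert 六十八 (Chinese numeral) → 6×10 + 8 = 68 (decimal)
Start: 68
Convert 0b100110 (binary) → 32 + 4 + 2 = 38 (decimal)
68 + 38 = 106
106 × 2 = 212
Convert 0o54 (octal) → 5×8 + 4 = 44 (decimal)
212 - 44 = 168
168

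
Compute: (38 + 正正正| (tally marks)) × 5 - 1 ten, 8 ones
Convert 正正正| (tally marks) → 5 + 5 + 5 + 1 = 16 (decimal)
Convert 1 ten, 8 ones (place-value notation) → 1×10 + 8 = 18 (decimal)
Expression in decimal: (38 + 16) × 5 - 18
Parentheses first: 38 + 16 = 54
Multiply: 54 × 5 = 270
Subtract: 270 - 18 = 252
252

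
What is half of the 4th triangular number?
The 4th triangular number = 4×5/2 = 10
Compute 10 ÷ 2 = 5
5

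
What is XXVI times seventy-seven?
Convert XXVI (Roman numeral) → 10 + 10 + 5 + 1 = 26 (decimal)
Convert seventy-seven (English words) → 77 (decimal)
Compute 26 × 77 = 2002
2002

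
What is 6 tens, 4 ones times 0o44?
Convert 6 tens, 4 ones (place-value notation) → 6×10 + 4 = 64 (decimal)
Convert 0o44 (octal) → 4×8 + 4 = 36 (decimal)
Compute 64 × 36 = 2304
2304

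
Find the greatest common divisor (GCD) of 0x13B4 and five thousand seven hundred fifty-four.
Convert 0x13B4 (hexadecimal) → 1×4096 + 3×256 + 11×16 + 4 = 5044 (decimal)
Convert five thousand seven hundred fifty-four (English words) → 5×1000 + 7×100 + 54 = 5754 (decimal)
Compute gcd(5044, 5754) = 2
2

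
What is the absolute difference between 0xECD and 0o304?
Convert 0xECD (hexadecimal) → 14×256 + 12×16 + 13 = 3789 (decimal)
Convert 0o304 (octal) → 3×64 + 4 = 196 (decimal)
Compute |3789 - 196| = 3593
3593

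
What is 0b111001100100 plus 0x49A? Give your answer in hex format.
Convert 0b111001100100 (binary) → 2048 + 1024 + 512 + 64 + 32 + 4 = 3684 (decimal)
Convert 0x49A (hexadecimal) → 4×256 + 9×16 + 10 = 1178 (decimal)
Compute 3684 + 1178 = 4862
Convert 4862 (decimal) → 4862 = 1×4096 + 2×256 + 15×16 + 14 → 0x12FE (hexadecimal)
0x12FE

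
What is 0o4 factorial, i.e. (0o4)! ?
Convert 0o4 (octal) → 4 (decimal)
Compute 4! = 24
24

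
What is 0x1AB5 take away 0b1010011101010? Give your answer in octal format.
Convert 0x1AB5 (hexadecimal) → 1×4096 + 10×256 + 11×16 + 5 = 6837 (decimal)
Convert 0b1010011101010 (binary) → 4096 + 1024 + 128 + 64 + 32 + 8 + 2 = 5354 (decimal)
Compute 6837 - 5354 = 1483
Convert 1483 (decimal) → 1483 = 2×512 + 7×64 + 1×8 + 3 → 0o2713 (octal)
0o2713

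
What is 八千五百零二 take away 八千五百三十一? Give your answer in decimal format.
Convert 八千五百零二 (Chinese numeral) → 8×1000 + 5×100 + 2 = 8502 (decimal)
Convert 八千五百三十一 (Chinese numeral) → 8×1000 + 5×100 + 3×10 + 1 = 8531 (decimal)
Compute 8502 - 8531 = -29
-29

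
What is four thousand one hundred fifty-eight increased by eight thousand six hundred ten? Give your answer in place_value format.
Convert four thousand one hundred fifty-eight (English words) → 4×1000 + 1×100 + 58 = 4158 (decimal)
Convert eight thousand six hundred ten (English words) → 8×1000 + 6×100 + 10 = 8610 (decimal)
Compute 4158 + 8610 = 12768
Convert 12768 (decimal) → 12768 = 12×1000 + 7×100 + 6×10 + 8 → 12 thousands, 7 hundreds, 6 tens, 8 ones (place-value notation)
12 thousands, 7 hundreds, 6 tens, 8 ones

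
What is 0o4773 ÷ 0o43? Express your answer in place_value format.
Convert 0o4773 (octal) → 4×512 + 7×64 + 7×8 + 3 = 2555 (decimal)
Convert 0o43 (octal) → 4×8 + 3 = 35 (decimal)
Compute 2555 ÷ 35 = 73
Convert 73 (decimal) → 73 = 7×10 + 3 → 7 tens, 3 ones (place-value notation)
7 tens, 3 ones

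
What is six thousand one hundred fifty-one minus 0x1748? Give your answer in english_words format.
Convert six thousand one hundred fifty-one (English words) → 6×1000 + 1×100 + 51 = 6151 (decimal)
Convert 0x1748 (hexadecimal) → 1×4096 + 7×256 + 4×16 + 8 = 5960 (decimal)
Compute 6151 - 5960 = 191
Convert 191 (decimal) → 191 = 1×100 + 91 → one hundred ninety-one (English words)
one hundred ninety-one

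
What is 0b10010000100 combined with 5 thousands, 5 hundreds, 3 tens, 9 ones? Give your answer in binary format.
Convert 0b10010000100 (binary) → 1024 + 128 + 4 = 1156 (decimal)
Convert 5 thousands, 5 hundreds, 3 tens, 9 ones (place-value notation) → 5×1000 + 5×100 + 3×10 + 9 = 5539 (decimal)
Compute 1156 + 5539 = 6695
Convert 6695 (decimal) → 6695 = 4096 + 2048 + 512 + 32 + 4 + 2 + 1 → 0b1101000100111 (binary)
0b1101000100111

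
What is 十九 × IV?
Convert 十九 (Chinese numeral) → 1×10 + 9 = 19 (decimal)
Convert IV (Roman numeral) → 4 (decimal)
Compute 19 × 4 = 76
76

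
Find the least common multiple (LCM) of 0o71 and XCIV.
Convert 0o71 (octal) → 7×8 + 1 = 57 (decimal)
Convert XCIV (Roman numeral) → 90 + 4 = 94 (decimal)
Compute lcm(57, 94) = 5358
5358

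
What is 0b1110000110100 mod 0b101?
Convert 0b1110000110100 (binary) → 4096 + 2048 + 1024 + 32 + 16 + 4 = 7220 (decimal)
Convert 0b101 (binary) → 4 + 1 = 5 (decimal)
Compute 7220 mod 5 = 0
0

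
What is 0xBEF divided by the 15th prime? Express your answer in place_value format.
Convert 0xBEF (hexadecimal) → 11×256 + 14×16 + 15 = 3055 (decimal)
Convert the 15th prime (prime index) → 47 (decimal)
Compute 3055 ÷ 47 = 65
Convert 65 (decimal) → 65 = 6×10 + 5 → 6 tens, 5 ones (place-value notation)
6 tens, 5 ones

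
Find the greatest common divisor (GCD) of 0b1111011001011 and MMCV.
Convert 0b1111011001011 (binary) → 4096 + 2048 + 1024 + 512 + 128 + 64 + 8 + 2 + 1 = 7883 (decimal)
Convert MMCV (Roman numeral) → 1000 + 1000 + 100 + 5 = 2105 (decimal)
Compute gcd(7883, 2105) = 1
1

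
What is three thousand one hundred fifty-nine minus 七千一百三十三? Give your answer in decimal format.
Convert three thousand one hundred fifty-nine (English words) → 3×1000 + 1×100 + 59 = 3159 (decimal)
Convert 七千一百三十三 (Chinese numeral) → 7×1000 + 1×100 + 3×10 + 3 = 7133 (decimal)
Compute 3159 - 7133 = -3974
-3974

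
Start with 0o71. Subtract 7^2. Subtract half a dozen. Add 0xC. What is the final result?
Convert 0o71 (octal) → 7×8 + 1 = 57 (decimal)
Start: 57
Convert 7^2 (power) → 49 (decimal)
57 - 49 = 8
Convert half a dozen (colloquial) → 6 (decimal)
8 - 6 = 2
Convert 0xC (hexadecimal) → 12 (decimal)
2 + 12 = 14
14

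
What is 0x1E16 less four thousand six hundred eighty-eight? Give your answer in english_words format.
Convert 0x1E16 (hexadecimal) → 1×4096 + 14×256 + 1×16 + 6 = 7702 (decimal)
Convert four thousand six hundred eighty-eight (English words) → 4×1000 + 6×100 + 88 = 4688 (decimal)
Compute 7702 - 4688 = 3014
Convert 3014 (decimal) → 3014 = 3×1000 + 14 → three thousand fourteen (English words)
three thousand fourteen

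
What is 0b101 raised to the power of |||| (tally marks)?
Convert 0b101 (binary) → 4 + 1 = 5 (decimal)
Convert |||| (tally marks) → 4 (decimal)
Compute 5 ^ 4 = 625
625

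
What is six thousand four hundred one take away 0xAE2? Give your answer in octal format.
Convert six thousand four hundred one (English words) → 6×1000 + 4×100 + 1 = 6401 (decimal)
Convert 0xAE2 (hexadecimal) → 10×256 + 14×16 + 2 = 2786 (decimal)
Compute 6401 - 2786 = 3615
Convert 3615 (decimal) → 3615 = 7×512 + 3×8 + 7 → 0o7037 (octal)
0o7037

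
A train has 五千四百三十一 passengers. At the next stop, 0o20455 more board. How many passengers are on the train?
Convert 五千四百三十一 (Chinese numeral) → 5×1000 + 4×100 + 3×10 + 1 = 5431 (decimal)
Convert 0o20455 (octal) → 2×4096 + 4×64 + 5×8 + 5 = 8493 (decimal)
Compute 5431 + 8493 = 13924
13924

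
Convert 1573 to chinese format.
Convert 1573 (decimal) → 1573 = 1×1000 + 5×100 + 7×10 + 3 → 一千五百七十三 (Chinese numeral)
一千五百七十三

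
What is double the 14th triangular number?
The 14th triangular number = 14×15/2 = 105
Compute 105 × 2 = 210
210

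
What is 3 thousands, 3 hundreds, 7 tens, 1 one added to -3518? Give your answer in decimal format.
Convert 3 thousands, 3 hundreds, 7 tens, 1 one (place-value notation) → 3×1000 + 3×100 + 7×10 + 1 = 3371 (decimal)
Compute 3371 + -3518 = -147
-147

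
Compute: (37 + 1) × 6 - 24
Parentheses first: 37 + 1 = 38
Multiply: 38 × 6 = 228
Subtract: 228 - 24 = 204
204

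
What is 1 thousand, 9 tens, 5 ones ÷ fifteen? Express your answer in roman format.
Convert 1 thousand, 9 tens, 5 ones (place-value notation) → 1×1000 + 9×10 + 5 = 1095 (decimal)
Convert fifteen (English words) → 15 (decimal)
Compute 1095 ÷ 15 = 73
Convert 73 (decimal) → 73 = 50 + 10 + 10 + 1 + 1 + 1 → LXXIII (Roman numeral)
LXXIII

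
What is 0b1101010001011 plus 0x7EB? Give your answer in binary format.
Convert 0b1101010001011 (binary) → 4096 + 2048 + 512 + 128 + 8 + 2 + 1 = 6795 (decimal)
Convert 0x7EB (hexadecimal) → 7×256 + 14×16 + 11 = 2027 (decimal)
Compute 6795 + 2027 = 8822
Convert 8822 (decimal) → 8822 = 8192 + 512 + 64 + 32 + 16 + 4 + 2 → 0b10001001110110 (binary)
0b10001001110110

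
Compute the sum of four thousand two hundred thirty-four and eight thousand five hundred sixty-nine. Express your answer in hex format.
Convert four thousand two hundred thirty-four (English words) → 4×1000 + 2×100 + 34 = 4234 (decimal)
Convert eight thousand five hundred sixty-nine (English words) → 8×1000 + 5×100 + 69 = 8569 (decimal)
Compute 4234 + 8569 = 12803
Convert 12803 (decimal) → 12803 = 3×4096 + 2×256 + 3 → 0x3203 (hexadecimal)
0x3203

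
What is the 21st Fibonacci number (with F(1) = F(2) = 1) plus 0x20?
The 21st Fibonacci number (with F(1) = F(2) = 1) = 10946
Convert 0x20 (hexadecimal) → 2×16 = 32 (decimal)
Compute 10946 + 32 = 10978
10978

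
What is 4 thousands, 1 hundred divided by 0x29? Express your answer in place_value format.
Convert 4 thousands, 1 hundred (place-value notation) → 4×1000 + 1×100 = 4100 (decimal)
Convert 0x29 (hexadecimal) → 2×16 + 9 = 41 (decimal)
Compute 4100 ÷ 41 = 100
Convert 100 (decimal) → 100 = 1×100 → 1 hundred (place-value notation)
1 hundred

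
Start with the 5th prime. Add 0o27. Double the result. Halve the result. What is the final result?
Convert the 5th prime (prime index) → 11 (decimal)
Start: 11
Convert 0o27 (octal) → 2×8 + 7 = 23 (decimal)
11 + 23 = 34
34 × 2 = 68
68 ÷ 2 = 34
34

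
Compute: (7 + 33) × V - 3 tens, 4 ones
Convert V (Roman numeral) → 5 (decimal)
Convert 3 tens, 4 ones (place-value notation) → 3×10 + 4 = 34 (decimal)
Expression in decimal: (7 + 33) × 5 - 34
Parentheses first: 7 + 33 = 40
Multiply: 40 × 5 = 200
Subtract: 200 - 34 = 166
166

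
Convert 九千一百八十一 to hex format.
Convert 九千一百八十一 (Chinese numeral) → 9×1000 + 1×100 + 8×10 + 1 = 9181 (decimal)
Convert 9181 (decimal) → 9181 = 2×4096 + 3×256 + 13×16 + 13 → 0x23DD (hexadecimal)
0x23DD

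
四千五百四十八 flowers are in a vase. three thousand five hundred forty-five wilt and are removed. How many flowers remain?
Convert 四千五百四十八 (Chinese numeral) → 4×1000 + 5×100 + 4×10 + 8 = 4548 (decimal)
Convert three thousand five hundred forty-five (English words) → 3×1000 + 5×100 + 45 = 3545 (decimal)
Compute 4548 - 3545 = 1003
1003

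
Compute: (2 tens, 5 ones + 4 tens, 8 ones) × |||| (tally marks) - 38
Convert 2 tens, 5 ones (place-value notation) → 2×10 + 5 = 25 (decimal)
Convert 4 tens, 8 ones (place-value notation) → 4×10 + 8 = 48 (decimal)
Convert |||| (tally marks) → 4 (decimal)
Expression in decimal: (25 + 48) × 4 - 38
Parentheses first: 25 + 48 = 73
Multiply: 73 × 4 = 292
Subtract: 292 - 38 = 254
254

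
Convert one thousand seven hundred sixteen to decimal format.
Convert one thousand seven hundred sixteen (English words) → 1×1000 + 7×100 + 16 = 1716 (decimal)
1716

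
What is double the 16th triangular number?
The 16th triangular number = 16×17/2 = 136
Compute 136 × 2 = 272
272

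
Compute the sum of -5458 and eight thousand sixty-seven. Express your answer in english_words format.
Convert eight thousand sixty-seven (English words) → 8×1000 + 67 = 8067 (decimal)
Compute -5458 + 8067 = 2609
Convert 2609 (decimal) → 2609 = 2×1000 + 6×100 + 9 → two thousand six hundred nine (English words)
two thousand six hundred nine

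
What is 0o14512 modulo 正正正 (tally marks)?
Convert 0o14512 (octal) → 1×4096 + 4×512 + 5×64 + 1×8 + 2 = 6474 (decimal)
Convert 正正正 (tally marks) → 5 + 5 + 5 = 15 (decimal)
Compute 6474 mod 15 = 9
9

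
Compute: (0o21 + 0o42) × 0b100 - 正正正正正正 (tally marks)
Convert 0o21 (octal) → 2×8 + 1 = 17 (decimal)
Convert 0o42 (octal) → 4×8 + 2 = 34 (decimal)
Convert 0b100 (binary) → 4 (decimal)
Convert 正正正正正正 (tally marks) → 5 + 5 + 5 + 5 + 5 + 5 = 30 (decimal)
Expression in decimal: (17 + 34) × 4 - 30
Parentheses first: 17 + 34 = 51
Multiply: 51 × 4 = 204
Subtract: 204 - 30 = 174
174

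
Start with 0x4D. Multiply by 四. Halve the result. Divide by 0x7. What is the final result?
Convert 0x4D (hexadecimal) → 4×16 + 13 = 77 (decimal)
Start: 77
Convert 四 (Chinese numeral) → 4 (decimal)
77 × 4 = 308
308 ÷ 2 = 154
Convert 0x7 (hexadecimal) → 7 (decimal)
154 ÷ 7 = 22
22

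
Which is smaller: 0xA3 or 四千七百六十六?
Convert 0xA3 (hexadecimal) → 10×16 + 3 = 163 (decimal)
Convert 四千七百六十六 (Chinese numeral) → 4×1000 + 7×100 + 6×10 + 6 = 4766 (decimal)
Compare 163 vs 4766: smaller = 163
163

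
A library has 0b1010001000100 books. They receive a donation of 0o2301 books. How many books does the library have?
Convert 0b1010001000100 (binary) → 4096 + 1024 + 64 + 4 = 5188 (decimal)
Convert 0o2301 (octal) → 2×512 + 3×64 + 1 = 1217 (decimal)
Compute 5188 + 1217 = 6405
6405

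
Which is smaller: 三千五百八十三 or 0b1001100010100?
Convert 三千五百八十三 (Chinese numeral) → 3×1000 + 5×100 + 8×10 + 3 = 3583 (decimal)
Convert 0b1001100010100 (binary) → 4096 + 512 + 256 + 16 + 4 = 4884 (decimal)
Compare 3583 vs 4884: smaller = 3583
3583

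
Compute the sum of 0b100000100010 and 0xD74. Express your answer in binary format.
Convert 0b100000100010 (binary) → 2048 + 32 + 2 = 2082 (decimal)
Convert 0xD74 (hexadecimal) → 13×256 + 7×16 + 4 = 3444 (decimal)
Compute 2082 + 3444 = 5526
Convert 5526 (decimal) → 5526 = 4096 + 1024 + 256 + 128 + 16 + 4 + 2 → 0b1010110010110 (binary)
0b1010110010110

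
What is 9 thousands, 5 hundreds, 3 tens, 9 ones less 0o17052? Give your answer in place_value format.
Convert 9 thousands, 5 hundreds, 3 tens, 9 ones (place-value notation) → 9×1000 + 5×100 + 3×10 + 9 = 9539 (decimal)
Convert 0o17052 (octal) → 1×4096 + 7×512 + 5×8 + 2 = 7722 (decimal)
Compute 9539 - 7722 = 1817
Convert 1817 (decimal) → 1817 = 1×1000 + 8×100 + 1×10 + 7 → 1 thousand, 8 hundreds, 1 ten, 7 ones (place-value notation)
1 thousand, 8 hundreds, 1 ten, 7 ones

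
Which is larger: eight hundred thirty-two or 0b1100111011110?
Convert eight hundred thirty-two (English words) → 8×100 + 32 = 832 (decimal)
Convert 0b1100111011110 (binary) → 4096 + 2048 + 256 + 128 + 64 + 16 + 8 + 4 + 2 = 6622 (decimal)
Compare 832 vs 6622: larger = 6622
6622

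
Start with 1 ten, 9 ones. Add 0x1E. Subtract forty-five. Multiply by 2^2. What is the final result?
Convert 1 ten, 9 ones (place-value notation) → 1×10 + 9 = 19 (decimal)
Start: 19
Convert 0x1E (hexadecimal) → 1×16 + 14 = 30 (decimal)
19 + 30 = 49
Convert forty-five (English words) → 45 (decimal)
49 - 45 = 4
Convert 2^2 (power) → 4 (decimal)
4 × 4 = 16
16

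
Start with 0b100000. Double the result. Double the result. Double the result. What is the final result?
Convert 0b100000 (binary) → 32 (decimal)
Start: 32
32 × 2 = 64
64 × 2 = 128
128 × 2 = 256
256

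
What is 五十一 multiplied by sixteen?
Convert 五十一 (Chinese numeral) → 5×10 + 1 = 51 (decimal)
Convert sixteen (English words) → 16 (decimal)
Compute 51 × 16 = 816
816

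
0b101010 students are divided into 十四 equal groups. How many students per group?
Convert 0b101010 (binary) → 32 + 8 + 2 = 42 (decimal)
Convert 十四 (Chinese numeral) → 1×10 + 4 = 14 (decimal)
Compute 42 ÷ 14 = 3
3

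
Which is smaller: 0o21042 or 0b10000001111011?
Convert 0o21042 (octal) → 2×4096 + 1×512 + 4×8 + 2 = 8738 (decimal)
Convert 0b10000001111011 (binary) → 8192 + 64 + 32 + 16 + 8 + 2 + 1 = 8315 (decimal)
Compare 8738 vs 8315: smaller = 8315
8315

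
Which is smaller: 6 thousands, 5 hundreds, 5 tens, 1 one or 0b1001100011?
Convert 6 thousands, 5 hundreds, 5 tens, 1 one (place-value notation) → 6×1000 + 5×100 + 5×10 + 1 = 6551 (decimal)
Convert 0b1001100011 (binary) → 512 + 64 + 32 + 2 + 1 = 611 (decimal)
Compare 6551 vs 611: smaller = 611
611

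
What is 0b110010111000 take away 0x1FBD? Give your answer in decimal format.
Convert 0b110010111000 (binary) → 2048 + 1024 + 128 + 32 + 16 + 8 = 3256 (decimal)
Convert 0x1FBD (hexadecimal) → 1×4096 + 15×256 + 11×16 + 13 = 8125 (decimal)
Compute 3256 - 8125 = -4869
-4869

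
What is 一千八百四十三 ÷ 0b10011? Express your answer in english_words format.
Convert 一千八百四十三 (Chinese numeral) → 1×1000 + 8×100 + 4×10 + 3 = 1843 (decimal)
Convert 0b10011 (binary) → 16 + 2 + 1 = 19 (decimal)
Compute 1843 ÷ 19 = 97
Convert 97 (decimal) → ninety-seven (English words)
ninety-seven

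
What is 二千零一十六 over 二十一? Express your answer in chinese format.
Convert 二千零一十六 (Chinese numeral) → 2×1000 + 1×10 + 6 = 2016 (decimal)
Convert 二十一 (Chinese numeral) → 2×10 + 1 = 21 (decimal)
Compute 2016 ÷ 21 = 96
Convert 96 (decimal) → 96 = 9×10 + 6 → 九十六 (Chinese numeral)
九十六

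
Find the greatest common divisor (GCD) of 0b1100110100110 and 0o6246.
Convert 0b1100110100110 (binary) → 4096 + 2048 + 256 + 128 + 32 + 4 + 2 = 6566 (decimal)
Convert 0o6246 (octal) → 6×512 + 2×64 + 4×8 + 6 = 3238 (decimal)
Compute gcd(6566, 3238) = 2
2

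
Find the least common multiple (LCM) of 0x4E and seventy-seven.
Convert 0x4E (hexadecimal) → 4×16 + 14 = 78 (decimal)
Convert seventy-seven (English words) → 77 (decimal)
Compute lcm(78, 77) = 6006
6006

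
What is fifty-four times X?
Convert fifty-four (English words) → 54 (decimal)
Convert X (Roman numeral) → 10 (decimal)
Compute 54 × 10 = 540
540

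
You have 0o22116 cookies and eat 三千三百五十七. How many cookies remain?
Convert 0o22116 (octal) → 2×4096 + 2×512 + 1×64 + 1×8 + 6 = 9294 (decimal)
Convert 三千三百五十七 (Chinese numeral) → 3×1000 + 3×100 + 5×10 + 7 = 3357 (decimal)
Compute 9294 - 3357 = 5937
5937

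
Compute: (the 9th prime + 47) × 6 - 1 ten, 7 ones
Convert the 9th prime (prime index) → 23 (decimal)
Convert 1 ten, 7 ones (place-value notation) → 1×10 + 7 = 17 (decimal)
Expression in decimal: (23 + 47) × 6 - 17
Parentheses first: 23 + 47 = 70
Multiply: 70 × 6 = 420
Subtract: 420 - 17 = 403
403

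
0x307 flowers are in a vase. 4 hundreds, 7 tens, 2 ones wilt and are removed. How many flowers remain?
Convert 0x307 (hexadecimal) → 3×256 + 7 = 775 (decimal)
Convert 4 hundreds, 7 tens, 2 ones (place-value notation) → 4×100 + 7×10 + 2 = 472 (decimal)
Compute 775 - 472 = 303
303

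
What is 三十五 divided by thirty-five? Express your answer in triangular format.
Convert 三十五 (Chinese numeral) → 3×10 + 5 = 35 (decimal)
Convert thirty-five (English words) → 35 (decimal)
Compute 35 ÷ 35 = 1
Convert 1 (decimal) → 1 = 1×2/2 → the 1st triangular number (triangular index)
the 1st triangular number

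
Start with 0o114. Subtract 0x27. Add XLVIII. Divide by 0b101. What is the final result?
Convert 0o114 (octal) → 1×64 + 1×8 + 4 = 76 (decimal)
Start: 76
Convert 0x27 (hexadecimal) → 2×16 + 7 = 39 (decimal)
76 - 39 = 37
Convert XLVIII (Roman numeral) → 40 + 5 + 1 + 1 + 1 = 48 (decimal)
37 + 48 = 85
Convert 0b101 (binary) → 4 + 1 = 5 (decimal)
85 ÷ 5 = 17
17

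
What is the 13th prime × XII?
Convert the 13th prime (prime index) → 41 (decimal)
Convert XII (Roman numeral) → 10 + 1 + 1 = 12 (decimal)
Compute 41 × 12 = 492
492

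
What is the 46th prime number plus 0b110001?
The 46th prime number = 199
Convert 0b110001 (binary) → 32 + 16 + 1 = 49 (decimal)
Compute 199 + 49 = 248
248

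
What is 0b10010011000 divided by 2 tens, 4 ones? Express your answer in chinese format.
Convert 0b10010011000 (binary) → 1024 + 128 + 16 + 8 = 1176 (decimal)
Convert 2 tens, 4 ones (place-value notation) → 2×10 + 4 = 24 (decimal)
Compute 1176 ÷ 24 = 49
Convert 49 (decimal) → 49 = 4×10 + 9 → 四十九 (Chinese numeral)
四十九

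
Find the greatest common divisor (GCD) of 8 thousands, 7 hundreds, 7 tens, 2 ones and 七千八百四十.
Convert 8 thousands, 7 hundreds, 7 tens, 2 ones (place-value notation) → 8×1000 + 7×100 + 7×10 + 2 = 8772 (decimal)
Convert 七千八百四十 (Chinese numeral) → 7×1000 + 8×100 + 4×10 = 7840 (decimal)
Compute gcd(8772, 7840) = 4
4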